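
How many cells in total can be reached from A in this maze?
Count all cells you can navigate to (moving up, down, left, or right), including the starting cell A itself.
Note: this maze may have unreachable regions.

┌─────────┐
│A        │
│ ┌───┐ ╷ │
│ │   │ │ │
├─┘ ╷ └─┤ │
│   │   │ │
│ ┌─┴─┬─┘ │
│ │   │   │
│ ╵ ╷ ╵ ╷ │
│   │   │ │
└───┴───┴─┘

Using BFS/flood-fill to find all reachable cells from A:
Maze size: 5 × 5 = 25 total cells
All cells are reachable — the maze is fully connected.
Reachable cells: 25

Reachable region (· marks reachable cells):

┌─────────┐
│A · · · ·│
│ ┌───┐ ╷ │
│·│· ·│·│·│
├─┘ ╷ └─┤ │
│· ·│· ·│·│
│ ┌─┴─┬─┘ │
│·│· ·│· ·│
│ ╵ ╷ ╵ ╷ │
│· ·│· ·│·│
└───┴───┴─┘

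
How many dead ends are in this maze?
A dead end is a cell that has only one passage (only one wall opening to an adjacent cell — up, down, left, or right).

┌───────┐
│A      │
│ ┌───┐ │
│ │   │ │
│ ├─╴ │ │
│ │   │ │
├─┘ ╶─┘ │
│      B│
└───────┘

Checking each cell for number of passages:

Dead ends found at positions:
  (1, 1)
  (2, 0)
  (3, 0)
Total dead ends: 3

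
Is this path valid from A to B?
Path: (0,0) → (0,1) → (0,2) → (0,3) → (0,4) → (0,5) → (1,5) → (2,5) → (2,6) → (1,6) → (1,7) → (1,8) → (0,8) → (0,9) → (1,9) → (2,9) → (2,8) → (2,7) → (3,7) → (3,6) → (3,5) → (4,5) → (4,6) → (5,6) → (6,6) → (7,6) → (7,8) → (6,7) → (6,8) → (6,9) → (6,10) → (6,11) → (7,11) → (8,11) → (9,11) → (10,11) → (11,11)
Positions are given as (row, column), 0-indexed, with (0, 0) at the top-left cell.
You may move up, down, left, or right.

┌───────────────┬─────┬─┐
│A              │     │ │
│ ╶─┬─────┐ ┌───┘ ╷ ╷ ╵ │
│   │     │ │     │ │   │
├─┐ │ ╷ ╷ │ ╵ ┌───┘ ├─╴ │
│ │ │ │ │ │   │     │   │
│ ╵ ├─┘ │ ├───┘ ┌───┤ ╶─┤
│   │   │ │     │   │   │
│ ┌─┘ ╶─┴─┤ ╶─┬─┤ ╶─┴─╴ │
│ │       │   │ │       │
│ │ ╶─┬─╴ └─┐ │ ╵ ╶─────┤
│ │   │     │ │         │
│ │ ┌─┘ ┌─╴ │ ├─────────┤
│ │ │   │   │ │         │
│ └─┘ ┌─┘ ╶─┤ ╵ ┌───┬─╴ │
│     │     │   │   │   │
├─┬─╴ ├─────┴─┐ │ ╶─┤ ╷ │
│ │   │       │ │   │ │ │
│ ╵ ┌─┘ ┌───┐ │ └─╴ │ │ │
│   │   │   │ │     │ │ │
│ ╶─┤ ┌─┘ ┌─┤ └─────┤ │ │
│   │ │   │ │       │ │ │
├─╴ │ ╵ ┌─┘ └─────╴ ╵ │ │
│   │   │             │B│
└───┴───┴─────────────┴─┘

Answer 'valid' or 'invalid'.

Checking path validity:
Result: Invalid move at step 26: cannot move from (7, 6) to (7, 8).

invalid

Correct solution:

┌───────────────┬─────┬─┐
│A → → → → ↓    │↱ ↓  │ │
│ ╶─┬─────┐ ┌───┘ ╷ ╷ ╵ │
│   │     │↓│↱ → ↑│↓│   │
├─┐ │ ╷ ╷ │ ╵ ┌───┘ ├─╴ │
│ │ │ │ │ │↳ ↑│↓ ← ↲│   │
│ ╵ ├─┘ │ ├───┘ ┌───┤ ╶─┤
│   │   │ │↓ ← ↲│   │   │
│ ┌─┘ ╶─┴─┤ ╶─┬─┤ ╶─┴─╴ │
│ │       │↳ ↓│ │       │
│ │ ╶─┬─╴ └─┐ │ ╵ ╶─────┤
│ │   │     │↓│         │
│ │ ┌─┘ ┌─╴ │ ├─────────┤
│ │ │   │   │↓│↱ → → → ↓│
│ └─┘ ┌─┘ ╶─┤ ╵ ┌───┬─╴ │
│     │     │↳ ↑│   │  ↓│
├─┬─╴ ├─────┴─┐ │ ╶─┤ ╷ │
│ │   │       │ │   │ │↓│
│ ╵ ┌─┘ ┌───┐ │ └─╴ │ │ │
│   │   │   │ │     │ │↓│
│ ╶─┤ ┌─┘ ┌─┤ └─────┤ │ │
│   │ │   │ │       │ │↓│
├─╴ │ ╵ ┌─┘ └─────╴ ╵ │ │
│   │   │             │B│
└───┴───┴─────────────┴─┘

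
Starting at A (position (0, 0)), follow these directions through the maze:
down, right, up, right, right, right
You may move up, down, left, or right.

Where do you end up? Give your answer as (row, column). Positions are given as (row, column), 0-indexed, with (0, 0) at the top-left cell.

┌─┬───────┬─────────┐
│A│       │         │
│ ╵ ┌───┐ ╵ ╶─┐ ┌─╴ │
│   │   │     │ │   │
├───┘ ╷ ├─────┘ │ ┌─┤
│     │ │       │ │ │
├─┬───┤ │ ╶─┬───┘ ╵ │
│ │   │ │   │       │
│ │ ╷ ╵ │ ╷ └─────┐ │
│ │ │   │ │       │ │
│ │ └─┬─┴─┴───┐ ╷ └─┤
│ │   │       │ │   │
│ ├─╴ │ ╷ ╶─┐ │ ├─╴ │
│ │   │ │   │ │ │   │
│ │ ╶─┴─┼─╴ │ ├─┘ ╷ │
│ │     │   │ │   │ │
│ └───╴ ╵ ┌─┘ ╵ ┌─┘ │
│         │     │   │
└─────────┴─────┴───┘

Following directions step by step:
Start: (0, 0)
  down: (0, 0) → (1, 0)
  right: (1, 0) → (1, 1)
  up: (1, 1) → (0, 1)
  right: (0, 1) → (0, 2)
  right: (0, 2) → (0, 3)
  right: (0, 3) → (0, 4)
Final position: (0, 4)

Path taken:

┌─┬───────┬─────────┐
│A│↱ → → B│         │
│ ╵ ┌───┐ ╵ ╶─┐ ┌─╴ │
│↳ ↑│   │     │ │   │
├───┘ ╷ ├─────┘ │ ┌─┤
│     │ │       │ │ │
├─┬───┤ │ ╶─┬───┘ ╵ │
│ │   │ │   │       │
│ │ ╷ ╵ │ ╷ └─────┐ │
│ │ │   │ │       │ │
│ │ └─┬─┴─┴───┐ ╷ └─┤
│ │   │       │ │   │
│ ├─╴ │ ╷ ╶─┐ │ ├─╴ │
│ │   │ │   │ │ │   │
│ │ ╶─┴─┼─╴ │ ├─┘ ╷ │
│ │     │   │ │   │ │
│ └───╴ ╵ ┌─┘ ╵ ┌─┘ │
│         │     │   │
└─────────┴─────┴───┘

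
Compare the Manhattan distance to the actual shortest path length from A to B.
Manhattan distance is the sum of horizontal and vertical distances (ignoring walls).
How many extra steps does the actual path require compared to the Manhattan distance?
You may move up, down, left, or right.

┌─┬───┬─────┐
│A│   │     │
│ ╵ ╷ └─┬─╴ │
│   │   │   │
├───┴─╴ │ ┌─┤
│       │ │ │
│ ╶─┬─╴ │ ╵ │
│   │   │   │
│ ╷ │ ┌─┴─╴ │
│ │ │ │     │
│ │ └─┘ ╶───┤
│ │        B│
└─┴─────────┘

Manhattan distance: |5 - 0| + |5 - 0| = 10
Actual path length: 18
Extra steps: 18 - 10 = 8

Solution:

┌─┬───┬─────┐
│A│↱ ↓│     │
│ ╵ ╷ └─┬─╴ │
│↳ ↑│↳ ↓│   │
├───┴─╴ │ ┌─┤
│↓ ← ← ↲│ │ │
│ ╶─┬─╴ │ ╵ │
│↳ ↓│   │   │
│ ╷ │ ┌─┴─╴ │
│ │↓│ │     │
│ │ └─┘ ╶───┤
│ │↳ → → → B│
└─┴─────────┘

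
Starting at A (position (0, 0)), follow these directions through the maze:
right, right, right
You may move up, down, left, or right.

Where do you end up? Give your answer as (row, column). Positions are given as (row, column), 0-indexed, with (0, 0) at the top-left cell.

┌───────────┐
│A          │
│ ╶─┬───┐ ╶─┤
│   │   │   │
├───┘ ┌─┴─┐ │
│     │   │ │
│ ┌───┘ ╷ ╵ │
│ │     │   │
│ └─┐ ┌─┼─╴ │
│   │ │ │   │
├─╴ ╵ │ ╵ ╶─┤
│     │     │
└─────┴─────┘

Following directions step by step:
Start: (0, 0)
  right: (0, 0) → (0, 1)
  right: (0, 1) → (0, 2)
  right: (0, 2) → (0, 3)
Final position: (0, 3)

Path taken:

┌───────────┐
│A → → B    │
│ ╶─┬───┐ ╶─┤
│   │   │   │
├───┘ ┌─┴─┐ │
│     │   │ │
│ ┌───┘ ╷ ╵ │
│ │     │   │
│ └─┐ ┌─┼─╴ │
│   │ │ │   │
├─╴ ╵ │ ╵ ╶─┤
│     │     │
└─────┴─────┘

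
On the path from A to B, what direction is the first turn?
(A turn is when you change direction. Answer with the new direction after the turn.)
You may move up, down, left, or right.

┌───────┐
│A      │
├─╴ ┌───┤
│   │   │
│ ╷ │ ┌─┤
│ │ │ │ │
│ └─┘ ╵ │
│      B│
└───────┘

Directions: right, down, left, down, down, right, right, right
First turn direction: down

Solution:

┌───────┐
│A ↓    │
├─╴ ┌───┤
│↓ ↲│   │
│ ╷ │ ┌─┤
│↓│ │ │ │
│ └─┘ ╵ │
│↳ → → B│
└───────┘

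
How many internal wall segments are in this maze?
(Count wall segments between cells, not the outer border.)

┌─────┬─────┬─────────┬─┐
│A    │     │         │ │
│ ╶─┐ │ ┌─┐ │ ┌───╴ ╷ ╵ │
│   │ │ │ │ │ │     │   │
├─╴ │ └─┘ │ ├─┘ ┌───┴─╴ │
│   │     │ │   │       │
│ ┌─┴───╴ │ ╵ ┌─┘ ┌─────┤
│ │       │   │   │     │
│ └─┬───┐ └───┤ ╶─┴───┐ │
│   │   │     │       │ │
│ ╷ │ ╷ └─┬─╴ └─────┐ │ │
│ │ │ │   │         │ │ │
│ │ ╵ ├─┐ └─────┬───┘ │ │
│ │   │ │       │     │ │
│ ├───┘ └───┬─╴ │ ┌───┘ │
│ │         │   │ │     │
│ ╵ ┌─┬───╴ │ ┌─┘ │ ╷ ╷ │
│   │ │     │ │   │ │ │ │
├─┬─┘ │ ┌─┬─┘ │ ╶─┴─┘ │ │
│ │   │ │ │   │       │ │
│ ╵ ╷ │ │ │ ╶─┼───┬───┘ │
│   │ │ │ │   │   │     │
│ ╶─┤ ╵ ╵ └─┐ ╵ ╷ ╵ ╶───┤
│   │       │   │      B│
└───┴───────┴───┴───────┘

Counting internal wall segments:
Total internal walls: 121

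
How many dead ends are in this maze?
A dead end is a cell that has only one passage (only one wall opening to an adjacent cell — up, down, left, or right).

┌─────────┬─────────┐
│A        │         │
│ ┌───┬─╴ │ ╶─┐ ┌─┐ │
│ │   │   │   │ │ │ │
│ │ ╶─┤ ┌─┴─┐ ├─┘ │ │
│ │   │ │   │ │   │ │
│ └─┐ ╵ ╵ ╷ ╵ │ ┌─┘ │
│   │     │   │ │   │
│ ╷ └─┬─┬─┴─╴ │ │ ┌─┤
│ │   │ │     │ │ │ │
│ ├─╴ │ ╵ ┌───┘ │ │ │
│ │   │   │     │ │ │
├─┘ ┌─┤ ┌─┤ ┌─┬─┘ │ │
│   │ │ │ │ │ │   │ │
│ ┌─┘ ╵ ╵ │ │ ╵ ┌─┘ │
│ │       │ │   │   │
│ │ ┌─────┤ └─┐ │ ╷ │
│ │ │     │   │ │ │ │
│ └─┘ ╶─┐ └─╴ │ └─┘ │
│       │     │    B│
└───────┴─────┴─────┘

Checking each cell for number of passages:

Dead ends found at positions:
  (1, 2)
  (1, 7)
  (1, 8)
  (4, 3)
  (4, 9)
  (5, 0)
  (6, 2)
  (6, 4)
  (6, 6)
  (8, 1)
  (8, 8)
  (9, 3)
Total dead ends: 12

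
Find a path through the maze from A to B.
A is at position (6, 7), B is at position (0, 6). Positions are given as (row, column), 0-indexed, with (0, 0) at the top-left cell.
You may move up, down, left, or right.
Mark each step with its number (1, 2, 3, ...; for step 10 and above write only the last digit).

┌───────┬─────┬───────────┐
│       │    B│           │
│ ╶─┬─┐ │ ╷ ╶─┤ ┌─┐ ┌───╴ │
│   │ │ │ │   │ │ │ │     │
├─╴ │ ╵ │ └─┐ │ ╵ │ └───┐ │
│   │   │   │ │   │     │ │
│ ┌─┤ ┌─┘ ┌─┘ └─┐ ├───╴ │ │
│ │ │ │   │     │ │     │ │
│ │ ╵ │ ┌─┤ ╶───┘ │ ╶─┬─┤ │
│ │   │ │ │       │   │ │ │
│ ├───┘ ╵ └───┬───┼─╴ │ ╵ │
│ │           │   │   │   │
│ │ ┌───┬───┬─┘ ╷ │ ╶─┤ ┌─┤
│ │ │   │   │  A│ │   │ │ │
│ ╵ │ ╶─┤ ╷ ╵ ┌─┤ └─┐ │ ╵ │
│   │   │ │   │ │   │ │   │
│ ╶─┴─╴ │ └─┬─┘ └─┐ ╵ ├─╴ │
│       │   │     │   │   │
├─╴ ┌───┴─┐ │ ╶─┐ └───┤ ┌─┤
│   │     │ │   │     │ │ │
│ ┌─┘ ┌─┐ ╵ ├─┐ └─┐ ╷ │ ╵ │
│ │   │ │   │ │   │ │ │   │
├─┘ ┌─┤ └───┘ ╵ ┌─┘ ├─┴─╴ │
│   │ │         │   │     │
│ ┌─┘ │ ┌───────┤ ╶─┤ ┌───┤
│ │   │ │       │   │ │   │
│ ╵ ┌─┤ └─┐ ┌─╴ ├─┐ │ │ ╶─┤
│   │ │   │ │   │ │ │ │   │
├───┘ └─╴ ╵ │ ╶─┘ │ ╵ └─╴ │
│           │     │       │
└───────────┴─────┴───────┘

Finding the shortest path from (6, 7) to (0, 6):
Path length: 39 steps
Directions: up → right → down → down → right → down → right → up → up → left → up → right → up → left → up → right → right → up → left → left → up → up → left → left → down → down → right → down → down → left → left → left → up → right → up → up → left → up → right

Solution:

┌───────┬─────┬───────────┐
│       │  8 B│4 3 2      │
│ ╶─┬─┐ │ ╷ ╶─┤ ┌─┐ ┌───╴ │
│   │ │ │ │7 6│5│ │1│     │
├─╴ │ ╵ │ └─┐ │ ╵ │ └───┐ │
│   │   │   │5│6 7│0 9 8│ │
│ ┌─┤ ┌─┘ ┌─┘ └─┐ ├───╴ │ │
│ │ │ │   │3 4  │8│5 6 7│ │
│ │ ╵ │ ┌─┤ ╶───┘ │ ╶─┬─┤ │
│ │   │ │ │2 1 0 9│4 3│ │ │
│ ├───┘ ╵ └───┬───┼─╴ │ ╵ │
│ │           │1 2│1 2│   │
│ │ ┌───┬───┬─┘ ╷ │ ╶─┤ ┌─┤
│ │ │   │   │  A│3│0 9│ │ │
│ ╵ │ ╶─┤ ╷ ╵ ┌─┤ └─┐ │ ╵ │
│   │   │ │   │ │4 5│8│   │
│ ╶─┴─╴ │ └─┬─┘ └─┐ ╵ ├─╴ │
│       │   │     │6 7│   │
├─╴ ┌───┴─┐ │ ╶─┐ └───┤ ┌─┤
│   │     │ │   │     │ │ │
│ ┌─┘ ┌─┐ ╵ ├─┐ └─┐ ╷ │ ╵ │
│ │   │ │   │ │   │ │ │   │
├─┘ ┌─┤ └───┘ ╵ ┌─┘ ├─┴─╴ │
│   │ │         │   │     │
│ ┌─┘ │ ┌───────┤ ╶─┤ ┌───┤
│ │   │ │       │   │ │   │
│ ╵ ┌─┤ └─┐ ┌─╴ ├─┐ │ │ ╶─┤
│   │ │   │ │   │ │ │ │   │
├───┘ └─╴ ╵ │ ╶─┘ │ ╵ └─╴ │
│           │     │       │
└───────────┴─────┴───────┘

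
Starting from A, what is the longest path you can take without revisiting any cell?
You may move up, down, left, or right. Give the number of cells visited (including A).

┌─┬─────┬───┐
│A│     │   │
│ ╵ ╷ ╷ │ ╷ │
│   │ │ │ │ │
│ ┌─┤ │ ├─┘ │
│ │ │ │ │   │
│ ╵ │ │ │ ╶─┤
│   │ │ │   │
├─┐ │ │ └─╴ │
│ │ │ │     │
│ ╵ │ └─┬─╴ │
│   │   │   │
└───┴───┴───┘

Finding longest simple path using DFS:
Start: (0, 0)
Longest path visits 20 cells
Path: A → down → right → up → right → right → down → down → down → down → right → right → up → left → up → right → up → up → left → down

Solution:

┌─┬─────┬───┐
│A│↱ → ↓│↓ ↰│
│ ╵ ╷ ╷ │ ╷ │
│↳ ↑│ │↓│B│↑│
│ ┌─┤ │ ├─┘ │
│ │ │ │↓│↱ ↑│
│ ╵ │ │ │ ╶─┤
│   │ │↓│↑ ↰│
├─┐ │ │ └─╴ │
│ │ │ │↳ → ↑│
│ ╵ │ └─┬─╴ │
│   │   │   │
└───┴───┴───┘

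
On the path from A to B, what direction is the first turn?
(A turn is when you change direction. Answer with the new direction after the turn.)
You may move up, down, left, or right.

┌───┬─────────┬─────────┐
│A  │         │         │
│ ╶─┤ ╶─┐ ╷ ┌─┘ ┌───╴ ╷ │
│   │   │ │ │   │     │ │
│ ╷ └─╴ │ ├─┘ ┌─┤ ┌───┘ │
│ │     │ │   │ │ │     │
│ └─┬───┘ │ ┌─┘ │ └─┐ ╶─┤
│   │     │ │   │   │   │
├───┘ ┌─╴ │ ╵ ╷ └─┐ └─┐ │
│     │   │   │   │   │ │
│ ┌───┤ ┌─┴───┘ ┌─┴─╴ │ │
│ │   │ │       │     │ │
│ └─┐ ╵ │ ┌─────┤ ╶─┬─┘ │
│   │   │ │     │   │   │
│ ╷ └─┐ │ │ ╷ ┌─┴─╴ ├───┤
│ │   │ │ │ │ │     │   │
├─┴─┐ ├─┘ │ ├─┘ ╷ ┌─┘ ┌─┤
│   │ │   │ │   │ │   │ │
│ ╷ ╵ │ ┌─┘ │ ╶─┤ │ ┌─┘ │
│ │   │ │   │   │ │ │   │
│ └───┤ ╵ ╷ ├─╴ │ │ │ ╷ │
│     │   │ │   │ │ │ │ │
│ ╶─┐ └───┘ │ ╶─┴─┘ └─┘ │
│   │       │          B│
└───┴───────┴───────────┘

Directions: down, right, down, right, right, up, left, up, right, right, down, down, down, left, left, down, left, left, down, down, right, down, right, down, down, left, up, left, down, down, right, right, down, right, right, right, up, up, left, down, left, up, up, right, up, up, up, right, right, right, up, up, left, down, left, up, up, right, up, right, up, right, right, right, down, left, left, down, down, right, down, right, down, left, left, down, right, down, left, left, down, left, down, right, down, left, down, right, right, right, right, right
First turn direction: right

Solution:

┌───┬─────────┬─────────┐
│A  │↱ → ↓    │↱ → → ↓  │
│ ╶─┤ ╶─┐ ╷ ┌─┘ ┌───╴ ╷ │
│↳ ↓│↑ ↰│↓│ │↱ ↑│↓ ← ↲│ │
│ ╷ └─╴ │ ├─┘ ┌─┤ ┌───┘ │
│ │↳ → ↑│↓│↱ ↑│ │↓│     │
│ └─┬───┘ │ ┌─┘ │ └─┐ ╶─┤
│   │↓ ← ↲│↑│↓ ↰│↳ ↓│   │
├───┘ ┌─╴ │ ╵ ╷ └─┐ └─┐ │
│↓ ← ↲│   │↑ ↲│↑  │↳ ↓│ │
│ ┌───┤ ┌─┴───┘ ┌─┴─╴ │ │
│↓│   │ │↱ → → ↑│↓ ← ↲│ │
│ └─┐ ╵ │ ┌─────┤ ╶─┬─┘ │
│↳ ↓│   │↑│     │↳ ↓│   │
│ ╷ └─┐ │ │ ╷ ┌─┴─╴ ├───┤
│ │↳ ↓│ │↑│ │ │↓ ← ↲│   │
├─┴─┐ ├─┘ │ ├─┘ ╷ ┌─┘ ┌─┤
│↓ ↰│↓│↱ ↑│ │↓ ↲│ │   │ │
│ ╷ ╵ │ ┌─┘ │ ╶─┤ │ ┌─┘ │
│↓│↑ ↲│↑│↓ ↰│↳ ↓│ │ │   │
│ └───┤ ╵ ╷ ├─╴ │ │ │ ╷ │
│↳ → ↓│↑ ↲│↑│↓ ↲│ │ │ │ │
│ ╶─┐ └───┘ │ ╶─┴─┘ └─┘ │
│   │↳ → → ↑│↳ → → → → B│
└───┴───────┴───────────┘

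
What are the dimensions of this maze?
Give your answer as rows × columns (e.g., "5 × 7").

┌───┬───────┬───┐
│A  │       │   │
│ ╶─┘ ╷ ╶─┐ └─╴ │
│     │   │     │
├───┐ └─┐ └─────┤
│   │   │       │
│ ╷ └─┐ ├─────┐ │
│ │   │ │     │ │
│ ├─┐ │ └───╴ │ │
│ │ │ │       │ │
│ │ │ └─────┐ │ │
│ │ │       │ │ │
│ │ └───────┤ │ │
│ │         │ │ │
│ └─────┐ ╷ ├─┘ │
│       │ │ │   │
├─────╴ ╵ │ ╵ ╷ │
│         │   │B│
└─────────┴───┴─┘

Counting the maze dimensions:
Rows (vertical): 9
Columns (horizontal): 8
Dimensions: 9 × 8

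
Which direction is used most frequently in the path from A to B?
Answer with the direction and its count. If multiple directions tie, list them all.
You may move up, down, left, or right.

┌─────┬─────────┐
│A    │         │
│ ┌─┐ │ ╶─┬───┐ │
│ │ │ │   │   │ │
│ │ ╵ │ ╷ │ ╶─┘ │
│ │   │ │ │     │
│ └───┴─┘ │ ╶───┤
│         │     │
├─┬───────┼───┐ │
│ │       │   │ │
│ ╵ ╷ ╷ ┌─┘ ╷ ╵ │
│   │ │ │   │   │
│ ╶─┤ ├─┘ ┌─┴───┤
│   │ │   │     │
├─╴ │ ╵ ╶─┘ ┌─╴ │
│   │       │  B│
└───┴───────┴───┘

Directions: down, down, down, right, right, right, right, up, up, left, up, right, right, right, right, down, down, left, left, down, right, right, down, down, left, up, left, down, left, down, left, down, right, right, up, right, right, down
Counts: {'down': 12, 'right': 14, 'up': 5, 'left': 7}
Most common: right (14 times)

Solution:

┌─────┬─────────┐
│A    │↱ → → → ↓│
│ ┌─┐ │ ╶─┬───┐ │
│↓│ │ │↑ ↰│   │↓│
│ │ ╵ │ ╷ │ ╶─┘ │
│↓│   │ │↑│↓ ← ↲│
│ └───┴─┘ │ ╶───┤
│↳ → → → ↑│↳ → ↓│
├─┬───────┼───┐ │
│ │       │↓ ↰│↓│
│ ╵ ╷ ╷ ┌─┘ ╷ ╵ │
│   │ │ │↓ ↲│↑ ↲│
│ ╶─┤ ├─┘ ┌─┴───┤
│   │ │↓ ↲│↱ → ↓│
├─╴ │ ╵ ╶─┘ ┌─╴ │
│   │  ↳ → ↑│  B│
└───┴───────┴───┘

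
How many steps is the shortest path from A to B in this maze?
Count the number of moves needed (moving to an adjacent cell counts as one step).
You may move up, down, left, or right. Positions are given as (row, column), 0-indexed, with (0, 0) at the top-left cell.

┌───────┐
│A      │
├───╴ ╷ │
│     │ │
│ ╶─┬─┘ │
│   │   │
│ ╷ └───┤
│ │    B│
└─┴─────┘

Using BFS to find shortest path:
Start: (0, 0), End: (3, 3)
Path found:
(0,0) → (0,1) → (0,2) → (1,2) → (1,1) → (1,0) → (2,0) → (2,1) → (3,1) → (3,2) → (3,3)
Number of steps: 10

Solution:

┌───────┐
│A → ↓  │
├───╴ ╷ │
│↓ ← ↲│ │
│ ╶─┬─┘ │
│↳ ↓│   │
│ ╷ └───┤
│ │↳ → B│
└─┴─────┘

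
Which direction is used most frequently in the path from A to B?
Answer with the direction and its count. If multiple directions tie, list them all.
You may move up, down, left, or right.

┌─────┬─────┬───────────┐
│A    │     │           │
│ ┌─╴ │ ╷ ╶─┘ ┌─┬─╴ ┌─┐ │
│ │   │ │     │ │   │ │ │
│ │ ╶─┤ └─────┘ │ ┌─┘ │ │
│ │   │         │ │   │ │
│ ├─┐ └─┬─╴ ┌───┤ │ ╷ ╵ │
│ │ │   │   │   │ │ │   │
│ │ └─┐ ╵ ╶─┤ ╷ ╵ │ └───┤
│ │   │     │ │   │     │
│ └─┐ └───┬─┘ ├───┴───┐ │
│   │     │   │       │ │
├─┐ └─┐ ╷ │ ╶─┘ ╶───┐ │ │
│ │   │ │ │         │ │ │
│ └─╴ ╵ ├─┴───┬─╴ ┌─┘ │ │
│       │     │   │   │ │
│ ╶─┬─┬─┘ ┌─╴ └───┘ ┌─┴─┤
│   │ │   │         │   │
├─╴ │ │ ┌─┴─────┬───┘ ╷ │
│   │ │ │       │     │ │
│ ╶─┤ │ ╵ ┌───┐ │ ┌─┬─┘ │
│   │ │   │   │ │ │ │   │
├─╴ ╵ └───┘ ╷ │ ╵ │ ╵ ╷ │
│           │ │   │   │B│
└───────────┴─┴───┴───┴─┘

Directions: right, right, down, left, down, right, down, right, down, right, up, right, up, left, left, up, up, right, down, right, right, up, right, right, right, down, left, down, down, down, left, up, left, down, down, left, down, right, right, up, right, right, right, down, down, left, down, left, left, left, up, left, left, down, left, down, down, right, up, right, right, right, down, down, right, up, up, right, right, up, right, down, down, down
Counts: {'right': 25, 'down': 23, 'left': 14, 'up': 12}
Most common: right (25 times)

Solution:

┌─────┬─────┬───────────┐
│A → ↓│↱ ↓  │↱ → → ↓    │
│ ┌─╴ │ ╷ ╶─┘ ┌─┬─╴ ┌─┐ │
│ │↓ ↲│↑│↳ → ↑│ │↓ ↲│ │ │
│ │ ╶─┤ └─────┘ │ ┌─┘ │ │
│ │↳ ↓│↑ ← ↰    │↓│   │ │
│ ├─┐ └─┬─╴ ┌───┤ │ ╷ ╵ │
│ │ │↳ ↓│↱ ↑│↓ ↰│↓│ │   │
│ │ └─┐ ╵ ╶─┤ ╷ ╵ │ └───┤
│ │   │↳ ↑  │↓│↑ ↲│     │
│ └─┐ └───┬─┘ ├───┴───┐ │
│   │     │↓ ↲│↱ → → ↓│ │
├─┐ └─┐ ╷ │ ╶─┘ ╶───┐ │ │
│ │   │ │ │↳ → ↑    │↓│ │
│ └─╴ ╵ ├─┴───┬─╴ ┌─┘ │ │
│       │↓ ← ↰│   │↓ ↲│ │
│ ╶─┬─┬─┘ ┌─╴ └───┘ ┌─┴─┤
│   │ │↓ ↲│  ↑ ← ← ↲│↱ ↓│
├─╴ │ │ ┌─┴─────┬───┘ ╷ │
│   │ │↓│↱ → → ↓│↱ → ↑│↓│
│ ╶─┤ │ ╵ ┌───┐ │ ┌─┬─┘ │
│   │ │↳ ↑│   │↓│↑│ │  ↓│
├─╴ ╵ └───┘ ╷ │ ╵ │ ╵ ╷ │
│           │ │↳ ↑│   │B│
└───────────┴─┴───┴───┴─┘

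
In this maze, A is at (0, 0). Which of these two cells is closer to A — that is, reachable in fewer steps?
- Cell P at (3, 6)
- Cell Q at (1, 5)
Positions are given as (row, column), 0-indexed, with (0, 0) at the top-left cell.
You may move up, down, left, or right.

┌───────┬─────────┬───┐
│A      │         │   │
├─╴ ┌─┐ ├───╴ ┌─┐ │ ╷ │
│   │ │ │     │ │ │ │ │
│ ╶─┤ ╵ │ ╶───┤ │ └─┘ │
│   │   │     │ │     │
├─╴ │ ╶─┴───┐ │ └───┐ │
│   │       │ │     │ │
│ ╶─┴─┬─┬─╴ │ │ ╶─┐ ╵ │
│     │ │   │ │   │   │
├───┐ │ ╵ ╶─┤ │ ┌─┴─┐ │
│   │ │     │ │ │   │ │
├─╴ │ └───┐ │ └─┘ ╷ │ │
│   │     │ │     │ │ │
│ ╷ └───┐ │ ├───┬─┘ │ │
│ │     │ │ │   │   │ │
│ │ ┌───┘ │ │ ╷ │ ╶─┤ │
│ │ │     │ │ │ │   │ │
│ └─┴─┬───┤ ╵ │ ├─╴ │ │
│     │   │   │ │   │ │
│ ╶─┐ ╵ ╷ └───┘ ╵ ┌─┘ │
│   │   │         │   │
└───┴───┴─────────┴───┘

Shortest path A → P at (3, 6): 41 steps
Shortest path A → Q at (1, 5): 46 steps

P is closer (41 steps vs 46 steps).

Path to P:

┌───────┬─────────┬───┐
│A → → ↓│         │   │
├─╴ ┌─┐ ├───╴ ┌─┐ │ ╷ │
│   │ │↓│     │ │ │ │ │
│ ╶─┤ ╵ │ ╶───┤ │ └─┘ │
│   │↓ ↲│     │ │     │
├─╴ │ ╶─┴───┐ │ └───┐ │
│   │↳ → → ↓│P│     │ │
│ ╶─┴─┬─┬─╴ │ │ ╶─┐ ╵ │
│     │ │↓ ↲│↑│   │   │
├───┐ │ ╵ ╶─┤ │ ┌─┴─┐ │
│   │ │  ↳ ↓│↑│ │↓ ↰│ │
├─╴ │ └───┐ │ └─┘ ╷ │ │
│   │     │↓│↑ ← ↲│↑│ │
│ ╷ └───┐ │ ├───┬─┘ │ │
│ │     │ │↓│↱ ↓│↱ ↑│ │
│ │ ┌───┘ │ │ ╷ │ ╶─┤ │
│ │ │     │↓│↑│↓│↑ ↰│ │
│ └─┴─┬───┤ ╵ │ ├─╴ │ │
│     │   │↳ ↑│↓│↱ ↑│ │
│ ╶─┐ ╵ ╷ └───┘ ╵ ┌─┘ │
│   │   │      ↳ ↑│   │
└───┴───┴─────────┴───┘

Path to Q:

┌───────┬─────────┬───┐
│A → → ↓│         │   │
├─╴ ┌─┐ ├───╴ ┌─┐ │ ╷ │
│   │ │↓│↱ Q  │ │ │ │ │
│ ╶─┤ ╵ │ ╶───┤ │ └─┘ │
│   │↓ ↲│↑ ← ↰│ │     │
├─╴ │ ╶─┴───┐ │ └───┐ │
│   │↳ → → ↓│↑│     │ │
│ ╶─┴─┬─┬─╴ │ │ ╶─┐ ╵ │
│     │ │↓ ↲│↑│   │   │
├───┐ │ ╵ ╶─┤ │ ┌─┴─┐ │
│   │ │  ↳ ↓│↑│ │↓ ↰│ │
├─╴ │ └───┐ │ └─┘ ╷ │ │
│   │     │↓│↑ ← ↲│↑│ │
│ ╷ └───┐ │ ├───┬─┘ │ │
│ │     │ │↓│↱ ↓│↱ ↑│ │
│ │ ┌───┘ │ │ ╷ │ ╶─┤ │
│ │ │     │↓│↑│↓│↑ ↰│ │
│ └─┴─┬───┤ ╵ │ ├─╴ │ │
│     │   │↳ ↑│↓│↱ ↑│ │
│ ╶─┐ ╵ ╷ └───┘ ╵ ┌─┘ │
│   │   │      ↳ ↑│   │
└───┴───┴─────────┴───┘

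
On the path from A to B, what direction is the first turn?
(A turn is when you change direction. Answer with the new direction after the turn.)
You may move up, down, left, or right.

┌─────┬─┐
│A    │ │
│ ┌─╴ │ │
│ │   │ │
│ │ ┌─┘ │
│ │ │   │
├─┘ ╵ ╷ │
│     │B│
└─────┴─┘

Directions: right, right, down, left, down, down, right, up, right, down
First turn direction: down

Solution:

┌─────┬─┐
│A → ↓│ │
│ ┌─╴ │ │
│ │↓ ↲│ │
│ │ ┌─┘ │
│ │↓│↱ ↓│
├─┘ ╵ ╷ │
│  ↳ ↑│B│
└─────┴─┘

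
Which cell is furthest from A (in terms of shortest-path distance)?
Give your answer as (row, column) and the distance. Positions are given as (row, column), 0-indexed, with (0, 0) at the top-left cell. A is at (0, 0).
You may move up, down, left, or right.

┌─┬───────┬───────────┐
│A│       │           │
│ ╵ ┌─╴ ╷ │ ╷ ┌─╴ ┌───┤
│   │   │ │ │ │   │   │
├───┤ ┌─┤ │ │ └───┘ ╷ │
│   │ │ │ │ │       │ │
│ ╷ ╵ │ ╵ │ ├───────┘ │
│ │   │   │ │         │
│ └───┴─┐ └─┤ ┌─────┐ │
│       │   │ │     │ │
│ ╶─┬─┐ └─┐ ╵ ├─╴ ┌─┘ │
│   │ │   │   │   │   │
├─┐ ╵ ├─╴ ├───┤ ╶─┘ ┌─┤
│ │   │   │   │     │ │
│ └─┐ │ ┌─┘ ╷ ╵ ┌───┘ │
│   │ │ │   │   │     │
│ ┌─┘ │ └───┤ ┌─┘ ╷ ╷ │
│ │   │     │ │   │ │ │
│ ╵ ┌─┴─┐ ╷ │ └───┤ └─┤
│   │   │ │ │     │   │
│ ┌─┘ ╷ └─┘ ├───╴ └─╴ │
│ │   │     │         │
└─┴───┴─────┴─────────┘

Computing BFS distances from A to all cells:
Furthest cell: (8, 7)
Distance: 41 steps

Path from A to the furthest cell:

┌─┬───────┬───────────┐
│A│↱ → → ↓│           │
│ ╵ ┌─╴ ╷ │ ╷ ┌─╴ ┌───┤
│↳ ↑│   │↓│ │ │   │   │
├───┤ ┌─┤ │ │ └───┘ ╷ │
│   │ │ │↓│ │       │ │
│ ╷ ╵ │ ╵ │ ├───────┘ │
│ │   │  ↓│ │↱ → → → ↓│
│ └───┴─┐ └─┤ ┌─────┐ │
│       │↳ ↓│↑│     │↓│
│ ╶─┬─┐ └─┐ ╵ ├─╴ ┌─┘ │
│   │ │   │↳ ↑│   │↓ ↲│
├─┐ ╵ ├─╴ ├───┤ ╶─┘ ┌─┤
│ │   │   │   │↓ ← ↲│ │
│ └─┐ │ ┌─┘ ╷ ╵ ┌───┘ │
│   │ │ │   │↓ ↲│↓ ↰  │
│ ┌─┘ │ └───┤ ┌─┘ ╷ ╷ │
│ │   │     │↓│B ↲│↑│ │
│ ╵ ┌─┴─┐ ╷ │ └───┤ └─┤
│   │   │ │ │↳ → ↓│↑ ↰│
│ ┌─┘ ╷ └─┘ ├───╴ └─╴ │
│ │   │     │    ↳ → ↑│
└─┴───┴─────┴─────────┘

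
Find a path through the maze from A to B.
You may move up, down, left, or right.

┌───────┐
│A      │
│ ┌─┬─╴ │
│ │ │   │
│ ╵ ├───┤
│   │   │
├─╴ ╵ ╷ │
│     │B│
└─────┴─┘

Finding the shortest path through the maze:
Path length: 8 steps
Directions: down → down → right → down → right → up → right → down

Solution:

┌───────┐
│A      │
│ ┌─┬─╴ │
│↓│ │   │
│ ╵ ├───┤
│↳ ↓│↱ ↓│
├─╴ ╵ ╷ │
│  ↳ ↑│B│
└─────┴─┘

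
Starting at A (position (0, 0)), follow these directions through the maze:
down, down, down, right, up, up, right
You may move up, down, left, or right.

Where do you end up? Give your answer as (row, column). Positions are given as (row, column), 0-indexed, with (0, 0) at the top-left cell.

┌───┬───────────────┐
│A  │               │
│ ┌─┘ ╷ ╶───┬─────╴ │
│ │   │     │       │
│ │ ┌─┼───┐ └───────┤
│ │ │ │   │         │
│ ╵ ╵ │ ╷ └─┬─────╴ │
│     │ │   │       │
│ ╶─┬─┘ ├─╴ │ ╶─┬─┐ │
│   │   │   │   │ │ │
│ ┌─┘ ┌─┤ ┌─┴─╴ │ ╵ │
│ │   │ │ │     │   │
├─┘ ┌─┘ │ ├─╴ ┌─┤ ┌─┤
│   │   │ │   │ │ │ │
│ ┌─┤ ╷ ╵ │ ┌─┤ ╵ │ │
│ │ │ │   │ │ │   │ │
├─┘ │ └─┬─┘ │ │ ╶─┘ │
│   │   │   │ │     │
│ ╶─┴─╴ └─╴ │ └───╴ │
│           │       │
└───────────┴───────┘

Following directions step by step:
Start: (0, 0)
  down: (0, 0) → (1, 0)
  down: (1, 0) → (2, 0)
  down: (2, 0) → (3, 0)
  right: (3, 0) → (3, 1)
  up: (3, 1) → (2, 1)
  up: (2, 1) → (1, 1)
  right: (1, 1) → (1, 2)
Final position: (1, 2)

Path taken:

┌───┬───────────────┐
│A  │               │
│ ┌─┘ ╷ ╶───┬─────╴ │
│↓│↱ B│     │       │
│ │ ┌─┼───┐ └───────┤
│↓│↑│ │   │         │
│ ╵ ╵ │ ╷ └─┬─────╴ │
│↳ ↑  │ │   │       │
│ ╶─┬─┘ ├─╴ │ ╶─┬─┐ │
│   │   │   │   │ │ │
│ ┌─┘ ┌─┤ ┌─┴─╴ │ ╵ │
│ │   │ │ │     │   │
├─┘ ┌─┘ │ ├─╴ ┌─┤ ┌─┤
│   │   │ │   │ │ │ │
│ ┌─┤ ╷ ╵ │ ┌─┤ ╵ │ │
│ │ │ │   │ │ │   │ │
├─┘ │ └─┬─┘ │ │ ╶─┘ │
│   │   │   │ │     │
│ ╶─┴─╴ └─╴ │ └───╴ │
│           │       │
└───────────┴───────┘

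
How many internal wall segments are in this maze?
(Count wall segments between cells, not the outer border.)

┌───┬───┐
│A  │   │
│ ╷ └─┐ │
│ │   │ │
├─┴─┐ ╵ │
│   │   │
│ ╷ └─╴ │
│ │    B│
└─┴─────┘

Counting internal wall segments:
Total internal walls: 9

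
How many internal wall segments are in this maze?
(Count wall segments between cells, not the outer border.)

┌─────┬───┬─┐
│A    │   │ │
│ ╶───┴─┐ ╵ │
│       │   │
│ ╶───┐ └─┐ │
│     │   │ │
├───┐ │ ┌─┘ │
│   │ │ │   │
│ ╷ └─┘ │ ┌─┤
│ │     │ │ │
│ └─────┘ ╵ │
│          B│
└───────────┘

Counting internal wall segments:
Total internal walls: 25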